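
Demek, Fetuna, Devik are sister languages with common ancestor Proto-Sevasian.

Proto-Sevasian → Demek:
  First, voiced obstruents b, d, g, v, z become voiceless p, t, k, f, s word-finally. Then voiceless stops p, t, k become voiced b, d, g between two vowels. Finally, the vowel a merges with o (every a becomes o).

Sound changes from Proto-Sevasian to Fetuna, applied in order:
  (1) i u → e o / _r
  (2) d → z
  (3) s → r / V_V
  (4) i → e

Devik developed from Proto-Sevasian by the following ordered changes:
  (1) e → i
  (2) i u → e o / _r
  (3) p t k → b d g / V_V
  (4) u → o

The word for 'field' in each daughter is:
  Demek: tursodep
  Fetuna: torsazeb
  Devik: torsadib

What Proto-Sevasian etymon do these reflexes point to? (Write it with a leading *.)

*tursadeb

Position 5: Demek has o, Fetuna has a, Devik has a. Fetuna preserves a here (none of its changes turn any other segment into a), so the proto-segment is *a.
Position 2: Demek has u, Fetuna has o, Devik has o. Demek preserves u here (none of its changes turn any other segment into u), so the proto-segment is *u.
Verify the candidate proto-form against each daughter:
Demek: *tursadeb > tursadep > tursodep  (by final devoicing, vowel merger)
Fetuna: *tursadeb > torsadeb > torsazeb  (by pre-rhotic lowering, unconditioned shift)
Devik: *tursadeb
  tursadeb → tursadib   [vowel merger]
  tursadib → torsadib   [pre-rhotic lowering]
  torsadib (rule 3 does not apply)
  torsadib (rule 4 does not apply)
  giving Devik torsadib.
No other proto-form is consistent with every reflex, so the reconstruction is *tursadeb.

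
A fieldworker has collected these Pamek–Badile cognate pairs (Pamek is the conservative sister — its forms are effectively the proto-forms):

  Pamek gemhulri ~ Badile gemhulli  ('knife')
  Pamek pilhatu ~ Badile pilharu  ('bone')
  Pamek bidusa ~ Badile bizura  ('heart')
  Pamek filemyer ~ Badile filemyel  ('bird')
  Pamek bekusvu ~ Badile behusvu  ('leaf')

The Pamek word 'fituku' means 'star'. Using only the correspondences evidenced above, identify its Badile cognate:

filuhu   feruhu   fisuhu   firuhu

firuhu

pilhatu ~ pilharu — Pamek t corresponds to Badile r between vowels (before a back vowel).
bekusvu ~ behusvu — Pamek k corresponds to Badile h between vowels (before a back vowel).
Applying these to Pamek 'fituku':
  fituku → firuku   (t→r between vowels (before a back vowel))
  firuku → firuhu   (k→h between vowels (before a back vowel))
So the Badile cognate is 'firuhu'.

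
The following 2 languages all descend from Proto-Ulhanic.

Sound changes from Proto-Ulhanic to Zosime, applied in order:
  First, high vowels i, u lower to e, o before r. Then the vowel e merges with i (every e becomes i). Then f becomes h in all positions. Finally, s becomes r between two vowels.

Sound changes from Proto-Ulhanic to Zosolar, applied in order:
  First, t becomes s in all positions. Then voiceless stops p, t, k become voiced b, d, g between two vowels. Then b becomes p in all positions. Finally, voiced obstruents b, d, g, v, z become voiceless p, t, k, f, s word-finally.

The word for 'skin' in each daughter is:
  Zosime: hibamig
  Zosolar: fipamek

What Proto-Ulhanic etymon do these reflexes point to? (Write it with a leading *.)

Position 7: Zosime has g, Zosolar has k. Zosime preserves g here (none of its changes turn any other segment into g), so the proto-segment is *g.
Position 6: Zosime has i, Zosolar has e. Zosolar preserves e here (none of its changes turn any other segment into e), so the proto-segment is *e.
This points to *fibameg. Verify forward in each daughter:
Zosime: *fibameg > fibamig > hibamig  (by vowel merger, unconditioned shift)
Zosolar: *fibameg > fipameg > fipamek  (by unconditioned shift, final devoicing)
No other proto-form is consistent with every reflex, so the reconstruction is *fibameg.

*fibameg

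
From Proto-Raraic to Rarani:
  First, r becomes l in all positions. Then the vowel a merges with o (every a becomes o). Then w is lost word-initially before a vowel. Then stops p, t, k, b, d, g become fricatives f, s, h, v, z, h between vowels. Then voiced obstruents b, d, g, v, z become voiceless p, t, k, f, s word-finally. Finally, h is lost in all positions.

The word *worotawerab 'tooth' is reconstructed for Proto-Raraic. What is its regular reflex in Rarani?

olosowelop

Rarani: *worotawerab
  worotawerab → wolotawelab   [unconditioned shift]
  wolotawelab → wolotowelob   [vowel merger]
  wolotowelob → olotowelob   [glide loss]
  olotowelob → olosowelob   [intervocalic lenition]
  olosowelob → olosowelop   [final devoicing]
  olosowelop (rule 6 does not apply)
  giving Rarani olosowelop.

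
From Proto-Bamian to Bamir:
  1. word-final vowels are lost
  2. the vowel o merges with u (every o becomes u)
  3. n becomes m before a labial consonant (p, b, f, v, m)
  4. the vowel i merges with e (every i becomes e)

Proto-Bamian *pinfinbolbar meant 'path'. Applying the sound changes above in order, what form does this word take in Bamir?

pemfembulbar

Bamir: start from *pinfinbolbar.
  rule 1: no change — pinfinbolbar
  rule 2 (vowel merger): pinfinbolbar → pinfinbulbar
  rule 3 (nasal place assimilation): pinfinbulbar → pimfimbulbar
  rule 4 (vowel merger): pimfimbulbar → pemfembulbar
  ⇒ Bamir pemfembulbar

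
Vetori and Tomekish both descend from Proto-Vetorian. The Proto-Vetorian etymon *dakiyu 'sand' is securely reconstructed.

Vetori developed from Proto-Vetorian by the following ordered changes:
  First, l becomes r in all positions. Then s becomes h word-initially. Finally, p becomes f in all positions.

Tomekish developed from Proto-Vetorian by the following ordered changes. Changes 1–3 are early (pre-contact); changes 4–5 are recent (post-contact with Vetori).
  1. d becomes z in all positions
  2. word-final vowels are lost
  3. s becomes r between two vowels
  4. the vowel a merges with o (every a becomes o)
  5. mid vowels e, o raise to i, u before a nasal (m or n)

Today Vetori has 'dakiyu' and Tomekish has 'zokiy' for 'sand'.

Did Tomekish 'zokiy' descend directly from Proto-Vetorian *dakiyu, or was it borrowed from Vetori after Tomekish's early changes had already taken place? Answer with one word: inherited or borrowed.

If inherited, *dakiyu would pass through all of Tomekish's changes:
Tomekish: *dakiyu
  dakiyu → zakiyu   [unconditioned shift]
  zakiyu → zakiy   [apocope]
  zakiy (rule 3 does not apply)
  zakiy → zokiy   [vowel merger]
  zokiy (rule 5 does not apply)
  giving Tomekish zokiy.
If borrowed from Vetori 'dakiyu' after the early changes, it would undergo only the recent ones:
  rule 4 (vowel merger): dakiyu → dokiyu
  rule 5 (pre-nasal raising): no change (dokiyu)
  ⇒ as a loan: dokiyu
Tomekish 'zokiy' matches the inherited outcome exactly, so it is an inherited cognate, not a loan.

inherited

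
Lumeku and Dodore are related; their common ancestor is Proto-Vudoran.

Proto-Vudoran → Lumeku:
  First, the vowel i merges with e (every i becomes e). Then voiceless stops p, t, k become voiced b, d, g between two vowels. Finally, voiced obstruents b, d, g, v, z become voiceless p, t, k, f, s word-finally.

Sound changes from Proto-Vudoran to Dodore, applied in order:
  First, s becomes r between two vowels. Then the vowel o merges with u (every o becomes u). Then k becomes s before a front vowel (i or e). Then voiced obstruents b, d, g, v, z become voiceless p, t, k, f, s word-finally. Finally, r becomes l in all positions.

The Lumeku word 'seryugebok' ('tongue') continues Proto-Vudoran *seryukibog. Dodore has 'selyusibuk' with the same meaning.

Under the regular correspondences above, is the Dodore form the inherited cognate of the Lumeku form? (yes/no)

yes

Derive the expected Dodore reflex of *seryukibog:
Dodore: *seryukibog > seryukibug > seryusibug > seryusibuk > selyusibuk  (by vowel merger, palatalisation, final devoicing, unconditioned shift)
Dodore 'selyusibuk' matches the regular reflex exactly, so the pair is cognate.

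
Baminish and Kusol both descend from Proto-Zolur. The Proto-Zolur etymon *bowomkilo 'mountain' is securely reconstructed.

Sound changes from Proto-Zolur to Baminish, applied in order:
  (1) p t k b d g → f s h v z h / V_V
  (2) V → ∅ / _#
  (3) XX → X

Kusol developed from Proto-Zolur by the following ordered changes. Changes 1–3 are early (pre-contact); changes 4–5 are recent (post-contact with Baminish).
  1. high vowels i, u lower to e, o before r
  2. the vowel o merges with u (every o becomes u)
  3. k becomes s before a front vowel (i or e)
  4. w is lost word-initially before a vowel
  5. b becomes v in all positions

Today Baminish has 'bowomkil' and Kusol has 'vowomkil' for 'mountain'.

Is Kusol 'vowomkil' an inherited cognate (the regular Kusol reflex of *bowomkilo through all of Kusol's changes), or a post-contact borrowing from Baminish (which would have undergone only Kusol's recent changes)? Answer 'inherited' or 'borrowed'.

borrowed

If inherited, *bowomkilo would pass through all of Kusol's changes:
Kusol: *bowomkilo
  bowomkilo (rule 1 does not apply)
  bowomkilo → buwumkilu   [vowel merger]
  buwumkilu → buwumsilu   [palatalisation]
  buwumsilu (rule 4 does not apply)
  buwumsilu → vuwumsilu   [unconditioned shift]
  giving Kusol vuwumsilu.
If borrowed from Baminish 'bowomkil' after the early changes, it would undergo only the recent ones:
  rule 4 (glide loss): no change (bowomkil)
  rule 5 (unconditioned shift): bowomkil → vowomkil
  ⇒ as a loan: vowomkil
Kusol 'vowomkil' matches the loan outcome 'vowomkil', not the inherited 'vuwumsilu' — it skipped the early Kusol changes, so it was borrowed from Baminish.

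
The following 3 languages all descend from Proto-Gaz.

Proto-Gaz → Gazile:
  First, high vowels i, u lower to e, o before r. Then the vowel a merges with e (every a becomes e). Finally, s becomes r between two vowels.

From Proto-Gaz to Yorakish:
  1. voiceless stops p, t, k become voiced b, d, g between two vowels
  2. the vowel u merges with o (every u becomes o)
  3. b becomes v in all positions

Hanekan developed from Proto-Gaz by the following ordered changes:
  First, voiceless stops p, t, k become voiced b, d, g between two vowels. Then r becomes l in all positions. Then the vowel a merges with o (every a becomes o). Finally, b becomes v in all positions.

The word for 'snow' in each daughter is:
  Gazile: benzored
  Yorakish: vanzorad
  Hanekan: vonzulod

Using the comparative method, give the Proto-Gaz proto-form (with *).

Position 7: Gazile has e, Yorakish has a, Hanekan has o. Yorakish preserves a here (none of its changes turn any other segment into a), so the proto-segment is *a.
Position 5: Gazile has o, Yorakish has o, Hanekan has u. Hanekan preserves u here (none of its changes turn any other segment into u), so the proto-segment is *u.
This points to *banzurad. Verify forward in each daughter:
Gazile: start from *banzurad.
  rule 1 (pre-rhotic lowering): banzurad → banzorad
  rule 2 (vowel merger): banzorad → benzored
  rule 3: no change — benzored
  ⇒ Gazile benzored
Yorakish: *banzurad > banzorad > vanzorad  (by vowel merger, unconditioned shift)
Hanekan: start from *banzurad.
  rule 1: no change — banzurad
  rule 2 (unconditioned shift): banzurad → banzulad
  rule 3 (vowel merger): banzulad → bonzulod
  rule 4 (unconditioned shift): bonzulod → vonzulod
  ⇒ Hanekan vonzulod
*banzurad is the unique common source.

*banzurad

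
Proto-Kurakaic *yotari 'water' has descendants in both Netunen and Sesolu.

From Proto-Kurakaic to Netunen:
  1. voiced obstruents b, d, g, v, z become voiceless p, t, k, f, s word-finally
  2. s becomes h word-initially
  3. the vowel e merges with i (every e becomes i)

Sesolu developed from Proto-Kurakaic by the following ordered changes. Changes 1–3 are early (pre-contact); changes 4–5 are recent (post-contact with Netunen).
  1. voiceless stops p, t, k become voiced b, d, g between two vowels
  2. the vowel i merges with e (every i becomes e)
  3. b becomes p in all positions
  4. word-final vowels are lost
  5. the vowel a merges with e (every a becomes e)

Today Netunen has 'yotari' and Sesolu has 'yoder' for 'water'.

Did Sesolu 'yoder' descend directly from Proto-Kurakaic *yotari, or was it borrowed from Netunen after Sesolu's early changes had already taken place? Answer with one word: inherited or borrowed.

inherited

If inherited, *yotari would pass through all of Sesolu's changes:
Sesolu: *yotari > yodari > yodare > yodar > yoder  (by intervocalic voicing, vowel merger, apocope, vowel merger)
If borrowed from Netunen 'yotari' after the early changes, it would undergo only the recent ones:
  rule 4 (apocope): yotari → yotar
  rule 5 (vowel merger): yotar → yoter
  ⇒ as a loan: yoter
Sesolu 'yoder' matches the inherited outcome exactly, so it is an inherited cognate, not a loan.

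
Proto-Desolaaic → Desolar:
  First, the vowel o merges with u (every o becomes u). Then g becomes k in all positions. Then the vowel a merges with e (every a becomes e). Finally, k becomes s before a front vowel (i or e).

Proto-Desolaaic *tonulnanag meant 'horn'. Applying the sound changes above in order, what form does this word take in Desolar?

tunulnenek

Desolar: *tonulnanag > tunulnanag > tunulnanak > tunulnenek  (by vowel merger, unconditioned shift, vowel merger)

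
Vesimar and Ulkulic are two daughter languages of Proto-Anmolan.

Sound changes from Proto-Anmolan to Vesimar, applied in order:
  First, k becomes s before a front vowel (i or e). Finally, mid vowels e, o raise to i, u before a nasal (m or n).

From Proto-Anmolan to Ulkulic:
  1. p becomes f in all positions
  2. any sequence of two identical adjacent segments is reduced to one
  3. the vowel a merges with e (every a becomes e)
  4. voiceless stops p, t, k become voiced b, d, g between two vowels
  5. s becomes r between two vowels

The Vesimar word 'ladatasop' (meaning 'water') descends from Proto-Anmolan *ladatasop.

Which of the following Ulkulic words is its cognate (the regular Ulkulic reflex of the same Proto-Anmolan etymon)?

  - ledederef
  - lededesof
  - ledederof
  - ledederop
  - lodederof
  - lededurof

Ulkulic: *ladatasop > ladatasof > ledetesof > lededesof > ledederof  (by unconditioned shift, vowel merger, intervocalic voicing, rhotacism)

ledederof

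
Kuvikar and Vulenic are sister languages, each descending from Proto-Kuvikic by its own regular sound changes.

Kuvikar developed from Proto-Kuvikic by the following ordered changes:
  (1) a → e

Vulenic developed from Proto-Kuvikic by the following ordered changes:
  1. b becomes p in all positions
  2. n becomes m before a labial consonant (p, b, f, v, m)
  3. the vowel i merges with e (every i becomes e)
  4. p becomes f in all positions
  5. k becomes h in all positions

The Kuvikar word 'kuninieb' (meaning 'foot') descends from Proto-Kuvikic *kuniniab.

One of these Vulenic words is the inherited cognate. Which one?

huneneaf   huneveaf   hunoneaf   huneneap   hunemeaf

huneneaf

Vulenic: start from *kuniniab.
  rule 1 (unconditioned shift): kuniniab → kuniniap
  rule 2: no change — kuniniap
  rule 3 (vowel merger): kuniniap → kuneneap
  rule 4 (unconditioned shift): kuneneap → kuneneaf
  rule 5 (unconditioned shift): kuneneaf → huneneaf
  ⇒ Vulenic huneneaf
Among the options, 'huneneaf' alone shows every Vulenic change applied in order.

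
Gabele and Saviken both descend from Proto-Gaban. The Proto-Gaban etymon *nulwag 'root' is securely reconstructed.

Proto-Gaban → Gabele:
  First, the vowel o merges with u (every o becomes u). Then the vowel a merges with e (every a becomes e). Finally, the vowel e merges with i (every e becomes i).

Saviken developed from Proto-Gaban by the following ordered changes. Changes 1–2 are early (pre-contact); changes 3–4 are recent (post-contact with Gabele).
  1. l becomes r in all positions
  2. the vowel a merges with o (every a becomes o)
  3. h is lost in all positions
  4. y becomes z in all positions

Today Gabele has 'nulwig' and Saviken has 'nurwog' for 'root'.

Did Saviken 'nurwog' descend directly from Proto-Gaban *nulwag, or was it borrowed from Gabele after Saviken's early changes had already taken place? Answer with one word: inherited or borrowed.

If inherited, *nulwag would pass through all of Saviken's changes:
Saviken: *nulwag > nurwag > nurwog  (by unconditioned shift, vowel merger)
If borrowed from Gabele 'nulwig' after the early changes, it would undergo only the recent ones:
  rule 3 (h-loss): no change (nulwig)
  rule 4 (unconditioned shift): no change (nulwig)
  ⇒ as a loan: nulwig
Saviken 'nurwog' matches the inherited outcome exactly, so it is an inherited cognate, not a loan.

inherited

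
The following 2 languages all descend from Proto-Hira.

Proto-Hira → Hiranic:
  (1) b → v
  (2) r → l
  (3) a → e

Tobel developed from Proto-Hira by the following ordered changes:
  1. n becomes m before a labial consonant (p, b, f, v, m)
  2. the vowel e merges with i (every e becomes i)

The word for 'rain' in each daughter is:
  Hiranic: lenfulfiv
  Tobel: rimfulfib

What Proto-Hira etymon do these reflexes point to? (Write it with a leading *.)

Position 1: Hiranic has l, Tobel has r. Tobel preserves r here (none of its changes turn any other segment into r), so the proto-segment is *r.
Position 3: Hiranic has n, Tobel has m. Hiranic preserves n here (none of its changes turn any other segment into n), so the proto-segment is *n.
This points to *renfulfib. Verify forward in each daughter:
Hiranic: *renfulfib
  renfulfib → renfulfiv   [unconditioned shift]
  renfulfiv → lenfulfiv   [unconditioned shift]
  lenfulfiv (rule 3 does not apply)
  giving Hiranic lenfulfiv.
Tobel: start from *renfulfib.
  rule 1 (nasal place assimilation): renfulfib → remfulfib
  rule 2 (vowel merger): remfulfib → rimfulfib
  ⇒ Tobel rimfulfib
Only *renfulfib yields all of Hiranic lenfulfiv, Tobel rimfulfib.

*renfulfib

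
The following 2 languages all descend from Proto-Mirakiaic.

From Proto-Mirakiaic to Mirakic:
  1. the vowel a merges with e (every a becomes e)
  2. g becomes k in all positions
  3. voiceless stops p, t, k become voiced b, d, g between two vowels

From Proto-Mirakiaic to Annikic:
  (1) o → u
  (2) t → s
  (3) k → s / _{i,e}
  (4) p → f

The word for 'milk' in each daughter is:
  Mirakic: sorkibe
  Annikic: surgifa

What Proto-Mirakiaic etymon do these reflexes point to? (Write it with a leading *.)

Position 7: Mirakic has e, Annikic has a. Annikic preserves a here (none of its changes turn any other segment into a), so the proto-segment is *a.
Position 4: Mirakic has k, Annikic has g. Annikic preserves g here (none of its changes turn any other segment into g), so the proto-segment is *g.
Position 2: Mirakic has o, Annikic has u. Mirakic preserves o here (none of its changes turn any other segment into o), so the proto-segment is *o.
Continuing position by position gives *sorgipa; check it forward:
Mirakic: *sorgipa > sorgipe > sorkipe > sorkibe  (by vowel merger, unconditioned shift, intervocalic voicing)
Annikic: start from *sorgipa.
  rule 1 (vowel merger): sorgipa → surgipa
  rule 2: no change — surgipa
  rule 3: no change — surgipa
  rule 4 (unconditioned shift): surgipa → surgifa
  ⇒ Annikic surgifa
*sorgipa is the unique common source.

*sorgipa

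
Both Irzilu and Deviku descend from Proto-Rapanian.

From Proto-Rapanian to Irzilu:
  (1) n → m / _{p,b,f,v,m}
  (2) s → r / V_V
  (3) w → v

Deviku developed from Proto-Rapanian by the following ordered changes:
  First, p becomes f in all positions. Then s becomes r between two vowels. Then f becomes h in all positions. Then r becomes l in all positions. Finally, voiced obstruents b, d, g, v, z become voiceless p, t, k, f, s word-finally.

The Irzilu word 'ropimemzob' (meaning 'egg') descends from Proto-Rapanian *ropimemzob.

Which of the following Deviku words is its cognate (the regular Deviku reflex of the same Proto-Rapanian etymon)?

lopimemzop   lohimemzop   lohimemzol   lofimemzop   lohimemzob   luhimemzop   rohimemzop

lohimemzop

Deviku: *ropimemzob > rofimemzob > rohimemzob > lohimemzob > lohimemzop  (by unconditioned shift, unconditioned shift, unconditioned shift, final devoicing)
Only 'lohimemzop' matches the regular Deviku development of *ropimemzob.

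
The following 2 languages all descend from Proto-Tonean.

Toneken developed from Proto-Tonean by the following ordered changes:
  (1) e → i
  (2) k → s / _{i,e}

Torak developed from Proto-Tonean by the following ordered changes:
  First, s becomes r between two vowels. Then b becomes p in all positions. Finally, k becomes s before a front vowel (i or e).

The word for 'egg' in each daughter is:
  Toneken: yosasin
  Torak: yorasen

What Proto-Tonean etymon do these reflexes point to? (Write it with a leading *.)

Position 5: Toneken has s, Torak has s. Taking the neighbouring segments as reconstructed: Toneken s could go back to *k or *s; Torak s can only go back to *k — the one source consistent with every daughter is *k.
Position 3: Toneken has s, Torak has r. Taking the neighbouring segments as reconstructed: Toneken s can only go back to *s; Torak r could go back to *s or *r — the one source consistent with every daughter is *s.
Position 6: Toneken has i, Torak has e. Torak preserves e here (none of its changes turn any other segment into e), so the proto-segment is *e.
This points to *yosaken. Verify forward in each daughter:
Toneken: start from *yosaken.
  rule 1 (vowel merger): yosaken → yosakin
  rule 2 (palatalisation): yosakin → yosasin
  ⇒ Toneken yosasin
Torak: start from *yosaken.
  rule 1 (rhotacism): yosaken → yoraken
  rule 2: no change — yoraken
  rule 3 (palatalisation): yoraken → yorasen
  ⇒ Torak yorasen
*yosaken is the unique common source.

*yosaken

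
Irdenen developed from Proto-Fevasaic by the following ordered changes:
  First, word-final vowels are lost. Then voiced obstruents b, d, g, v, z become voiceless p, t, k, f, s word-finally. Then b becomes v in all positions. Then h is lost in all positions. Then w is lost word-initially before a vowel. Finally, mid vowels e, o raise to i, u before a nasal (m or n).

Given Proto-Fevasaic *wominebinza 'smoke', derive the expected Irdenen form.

uminevins

Irdenen: *wominebinza
  wominebinza → wominebinz   [apocope]
  wominebinz → wominebins   [final devoicing]
  wominebins → wominevins   [unconditioned shift]
  wominevins (rule 4 does not apply)
  wominevins → ominevins   [glide loss]
  ominevins → uminevins   [pre-nasal raising]
  giving Irdenen uminevins.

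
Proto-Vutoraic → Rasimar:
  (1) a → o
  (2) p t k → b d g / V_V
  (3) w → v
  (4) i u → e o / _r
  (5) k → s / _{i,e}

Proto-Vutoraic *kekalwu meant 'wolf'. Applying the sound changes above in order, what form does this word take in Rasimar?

segolvu

Rasimar: *kekalwu
  kekalwu → kekolwu   [vowel merger]
  kekolwu → kegolwu   [intervocalic voicing]
  kegolwu → kegolvu   [unconditioned shift]
  kegolvu (rule 4 does not apply)
  kegolvu → segolvu   [palatalisation]
  giving Rasimar segolvu.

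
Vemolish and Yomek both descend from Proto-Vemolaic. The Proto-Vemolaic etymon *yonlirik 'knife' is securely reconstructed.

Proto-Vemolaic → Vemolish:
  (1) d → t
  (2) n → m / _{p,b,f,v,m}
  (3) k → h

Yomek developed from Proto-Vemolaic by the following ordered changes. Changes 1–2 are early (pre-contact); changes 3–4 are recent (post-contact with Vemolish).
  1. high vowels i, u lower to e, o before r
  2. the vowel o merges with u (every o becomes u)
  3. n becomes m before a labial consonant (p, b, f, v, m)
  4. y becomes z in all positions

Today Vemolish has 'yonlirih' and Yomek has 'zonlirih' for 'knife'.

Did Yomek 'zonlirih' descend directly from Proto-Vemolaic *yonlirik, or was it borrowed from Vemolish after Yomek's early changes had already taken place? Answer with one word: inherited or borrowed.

borrowed

If inherited, *yonlirik would pass through all of Yomek's changes:
Yomek: *yonlirik
  yonlirik → yonlerik   [pre-rhotic lowering]
  yonlerik → yunlerik   [vowel merger]
  yunlerik (rule 3 does not apply)
  yunlerik → zunlerik   [unconditioned shift]
  giving Yomek zunlerik.
If borrowed from Vemolish 'yonlirih' after the early changes, it would undergo only the recent ones:
  rule 3 (nasal place assimilation): no change (yonlirih)
  rule 4 (unconditioned shift): yonlirih → zonlirih
  ⇒ as a loan: zonlirih
Yomek 'zonlirih' matches the loan outcome 'zonlirih', not the inherited 'zunlerik' — it skipped the early Yomek changes, so it was borrowed from Vemolish.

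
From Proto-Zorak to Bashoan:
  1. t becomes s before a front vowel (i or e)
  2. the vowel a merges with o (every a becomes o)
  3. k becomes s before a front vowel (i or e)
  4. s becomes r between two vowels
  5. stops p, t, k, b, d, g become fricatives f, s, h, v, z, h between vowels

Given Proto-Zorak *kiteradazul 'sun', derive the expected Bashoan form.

sirerozozul

Bashoan: *kiteradazul > kiseradazul > kiserodozul > siserodozul > sirerodozul > sirerozozul  (by palatalisation, vowel merger, palatalisation, rhotacism, intervocalic lenition)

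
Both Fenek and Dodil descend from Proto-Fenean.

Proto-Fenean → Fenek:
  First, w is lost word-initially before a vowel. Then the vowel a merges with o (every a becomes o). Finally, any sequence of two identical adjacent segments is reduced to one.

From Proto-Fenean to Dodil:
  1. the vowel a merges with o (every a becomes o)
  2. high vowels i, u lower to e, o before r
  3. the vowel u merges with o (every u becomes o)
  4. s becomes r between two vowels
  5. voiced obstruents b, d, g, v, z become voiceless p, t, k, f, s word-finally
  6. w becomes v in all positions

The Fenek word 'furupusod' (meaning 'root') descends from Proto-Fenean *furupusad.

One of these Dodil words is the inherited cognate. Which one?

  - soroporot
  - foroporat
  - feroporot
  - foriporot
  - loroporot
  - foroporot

Dodil: *furupusad > furupusod > forupusod > foroposod > foroporod > foroporot  (by vowel merger, pre-rhotic lowering, vowel merger, rhotacism, final devoicing)
Among the options, 'foroporot' alone shows every Dodil change applied in order.

foroporot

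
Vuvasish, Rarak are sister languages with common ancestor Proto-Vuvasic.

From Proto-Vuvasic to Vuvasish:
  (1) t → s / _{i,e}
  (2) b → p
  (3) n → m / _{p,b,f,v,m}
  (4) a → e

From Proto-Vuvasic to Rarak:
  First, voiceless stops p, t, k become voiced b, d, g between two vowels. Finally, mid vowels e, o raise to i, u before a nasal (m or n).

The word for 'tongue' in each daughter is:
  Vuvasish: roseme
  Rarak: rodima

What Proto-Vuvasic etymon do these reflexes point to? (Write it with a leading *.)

Position 3: Vuvasish has s, Rarak has d. Taking the neighbouring segments as reconstructed: Vuvasish s could go back to *t or *s; Rarak d could go back to *t or *d — the one source consistent with every daughter is *t.
Position 6: Vuvasish has e, Rarak has a. Rarak preserves a here (none of its changes turn any other segment into a), so the proto-segment is *a.
Continuing position by position gives *rotema; check it forward:
Vuvasish: *rotema
  rotema → rosema   [palatalisation]
  rosema (rule 2 does not apply)
  rosema (rule 3 does not apply)
  rosema → roseme   [vowel merger]
  giving Vuvasish roseme.
Rarak: *rotema > rodema > rodima  (by intervocalic voicing, pre-nasal raising)
*rotema is the unique common source.

*rotema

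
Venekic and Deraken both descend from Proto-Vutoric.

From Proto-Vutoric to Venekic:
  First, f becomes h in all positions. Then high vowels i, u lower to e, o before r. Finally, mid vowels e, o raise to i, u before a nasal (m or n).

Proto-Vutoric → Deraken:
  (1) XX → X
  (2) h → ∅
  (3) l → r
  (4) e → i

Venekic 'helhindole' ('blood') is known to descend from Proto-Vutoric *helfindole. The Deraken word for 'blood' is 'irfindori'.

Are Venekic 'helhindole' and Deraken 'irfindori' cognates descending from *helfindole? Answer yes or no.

Derive the expected Deraken reflex of *helfindole:
Deraken: *helfindole > elfindole > erfindore > irfindori  (by h-loss, unconditioned shift, vowel merger)
Deraken 'irfindori' matches the regular reflex exactly, so the pair is cognate.

yes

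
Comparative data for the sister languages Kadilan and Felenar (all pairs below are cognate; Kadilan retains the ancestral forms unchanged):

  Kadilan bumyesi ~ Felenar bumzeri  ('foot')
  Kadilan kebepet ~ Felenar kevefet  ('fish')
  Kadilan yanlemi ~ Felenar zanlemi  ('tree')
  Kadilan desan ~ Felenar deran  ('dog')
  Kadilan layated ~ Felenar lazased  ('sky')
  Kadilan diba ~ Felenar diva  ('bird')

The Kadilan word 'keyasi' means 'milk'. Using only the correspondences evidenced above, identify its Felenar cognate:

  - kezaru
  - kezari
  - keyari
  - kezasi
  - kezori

kezari

layated ~ lazased — Kadilan y corresponds to Felenar z between vowels (before a back vowel).
bumyesi ~ bumzeri — Kadilan s corresponds to Felenar r between vowels (before a front vowel).
Applying these to Kadilan 'keyasi':
  keyasi → kezasi   (y→z between vowels (before a back vowel))
  kezasi → kezari   (s→r between vowels (before a front vowel))
So the Felenar cognate is 'kezari'.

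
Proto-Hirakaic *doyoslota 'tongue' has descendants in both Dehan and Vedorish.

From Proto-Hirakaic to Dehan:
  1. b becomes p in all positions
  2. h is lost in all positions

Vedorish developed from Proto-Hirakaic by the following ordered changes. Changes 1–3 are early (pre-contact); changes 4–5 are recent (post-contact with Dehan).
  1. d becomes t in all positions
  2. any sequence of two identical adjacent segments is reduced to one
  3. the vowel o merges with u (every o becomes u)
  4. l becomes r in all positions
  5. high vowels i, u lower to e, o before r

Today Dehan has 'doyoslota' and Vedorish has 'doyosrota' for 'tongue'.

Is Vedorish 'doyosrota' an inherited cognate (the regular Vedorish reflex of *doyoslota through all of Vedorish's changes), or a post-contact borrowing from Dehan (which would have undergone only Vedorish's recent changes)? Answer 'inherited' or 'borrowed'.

borrowed

If inherited, *doyoslota would pass through all of Vedorish's changes:
Vedorish: *doyoslota
  doyoslota → toyoslota   [unconditioned shift]
  toyoslota (rule 2 does not apply)
  toyoslota → tuyusluta   [vowel merger]
  tuyusluta → tuyusruta   [unconditioned shift]
  tuyusruta (rule 5 does not apply)
  giving Vedorish tuyusruta.
If borrowed from Dehan 'doyoslota' after the early changes, it would undergo only the recent ones:
  rule 4 (unconditioned shift): doyoslota → doyosrota
  rule 5 (pre-rhotic lowering): no change (doyosrota)
  ⇒ as a loan: doyosrota
Vedorish 'doyosrota' matches the loan outcome 'doyosrota', not the inherited 'tuyusruta' — it skipped the early Vedorish changes, so it was borrowed from Dehan.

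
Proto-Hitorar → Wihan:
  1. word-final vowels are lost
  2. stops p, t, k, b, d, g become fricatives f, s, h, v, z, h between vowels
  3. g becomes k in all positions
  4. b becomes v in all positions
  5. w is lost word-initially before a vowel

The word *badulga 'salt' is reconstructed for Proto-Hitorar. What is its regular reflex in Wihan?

Wihan: start from *badulga.
  rule 1 (apocope): badulga → badulg
  rule 2 (intervocalic lenition): badulg → bazulg
  rule 3 (unconditioned shift): bazulg → bazulk
  rule 4 (unconditioned shift): bazulk → vazulk
  rule 5: no change — vazulk
  ⇒ Wihan vazulk

vazulk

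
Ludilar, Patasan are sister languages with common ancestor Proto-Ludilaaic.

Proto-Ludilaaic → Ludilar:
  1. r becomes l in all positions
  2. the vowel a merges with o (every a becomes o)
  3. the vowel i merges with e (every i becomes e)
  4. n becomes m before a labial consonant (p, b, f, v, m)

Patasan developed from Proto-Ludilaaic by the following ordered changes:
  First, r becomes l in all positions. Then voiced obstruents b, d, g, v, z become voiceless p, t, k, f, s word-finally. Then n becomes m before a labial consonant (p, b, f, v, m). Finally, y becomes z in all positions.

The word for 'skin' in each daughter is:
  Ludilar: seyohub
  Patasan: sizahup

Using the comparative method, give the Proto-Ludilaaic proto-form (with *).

Position 4: Ludilar has o, Patasan has a. Patasan preserves a here (none of its changes turn any other segment into a), so the proto-segment is *a.
Position 7: Ludilar has b, Patasan has p. Ludilar preserves b here (none of its changes turn any other segment into b), so the proto-segment is *b.
Position 2: Ludilar has e, Patasan has i. Patasan preserves i here (none of its changes turn any other segment into i), so the proto-segment is *i.
This points to *siyahub. Verify forward in each daughter:
Ludilar: *siyahub > siyohub > seyohub  (by vowel merger, vowel merger)
Patasan: *siyahub
  siyahub (rule 1 does not apply)
  siyahub → siyahup   [final devoicing]
  siyahup (rule 3 does not apply)
  siyahup → sizahup   [unconditioned shift]
  giving Patasan sizahup.
*siyahub is the unique common source.

*siyahub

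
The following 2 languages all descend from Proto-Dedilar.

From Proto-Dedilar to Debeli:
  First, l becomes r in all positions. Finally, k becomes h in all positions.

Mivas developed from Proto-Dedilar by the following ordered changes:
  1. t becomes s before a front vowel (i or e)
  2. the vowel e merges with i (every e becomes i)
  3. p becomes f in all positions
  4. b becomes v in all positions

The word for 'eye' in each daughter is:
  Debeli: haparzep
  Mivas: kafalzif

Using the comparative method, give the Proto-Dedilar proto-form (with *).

*kapalzep

Position 7: Debeli has e, Mivas has i. Debeli preserves e here (none of its changes turn any other segment into e), so the proto-segment is *e.
Position 1: Debeli has h, Mivas has k. Mivas preserves k here (none of its changes turn any other segment into k), so the proto-segment is *k.
Position 5: Debeli has r, Mivas has l. Mivas preserves l here (none of its changes turn any other segment into l), so the proto-segment is *l.
Verify the candidate proto-form against each daughter:
Debeli: *kapalzep
  kapalzep → kaparzep   [unconditioned shift]
  kaparzep → haparzep   [unconditioned shift]
  giving Debeli haparzep.
Mivas: *kapalzep > kapalzip > kafalzif  (by vowel merger, unconditioned shift)
Only *kapalzep yields all of Debeli haparzep, Mivas kafalzif.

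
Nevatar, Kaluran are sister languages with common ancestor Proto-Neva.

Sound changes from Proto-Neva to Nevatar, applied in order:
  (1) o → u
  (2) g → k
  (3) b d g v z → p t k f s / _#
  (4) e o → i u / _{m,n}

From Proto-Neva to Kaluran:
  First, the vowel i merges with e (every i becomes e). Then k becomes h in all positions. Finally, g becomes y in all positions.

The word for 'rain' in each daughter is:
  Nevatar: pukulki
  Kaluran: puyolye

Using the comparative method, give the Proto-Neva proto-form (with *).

Position 7: Nevatar has i, Kaluran has e. Taking the neighbouring segments as reconstructed: Nevatar i can only go back to *i; Kaluran e could go back to *e or *i — the one source consistent with every daughter is *i.
Position 6: Nevatar has k, Kaluran has y. Taking the neighbouring segments as reconstructed: Nevatar k could go back to *k or *g; Kaluran y could go back to *g or *y — the one source consistent with every daughter is *g.
Position 3: Nevatar has k, Kaluran has y. Taking the neighbouring segments as reconstructed: Nevatar k could go back to *k or *g; Kaluran y could go back to *g or *y — the one source consistent with every daughter is *g.
This points to *pugolgi. Verify forward in each daughter:
Nevatar: *pugolgi > pugulgi > pukulki  (by vowel merger, unconditioned shift)
Kaluran: *pugolgi
  pugolgi → pugolge   [vowel merger]
  pugolge (rule 2 does not apply)
  pugolge → puyolye   [unconditioned shift]
  giving Kaluran puyolye.
Only *pugolgi yields all of Nevatar pukulki, Kaluran puyolye.

*pugolgi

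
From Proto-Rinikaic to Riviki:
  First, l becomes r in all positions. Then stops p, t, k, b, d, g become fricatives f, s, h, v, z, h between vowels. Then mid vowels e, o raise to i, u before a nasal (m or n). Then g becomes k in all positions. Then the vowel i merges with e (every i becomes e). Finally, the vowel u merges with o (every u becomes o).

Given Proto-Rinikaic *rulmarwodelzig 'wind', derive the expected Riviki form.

rormarwozerzek

Riviki: start from *rulmarwodelzig.
  rule 1 (unconditioned shift): rulmarwodelzig → rurmarwoderzig
  rule 2 (intervocalic lenition): rurmarwoderzig → rurmarwozerzig
  rule 3: no change — rurmarwozerzig
  rule 4 (unconditioned shift): rurmarwozerzig → rurmarwozerzik
  rule 5 (vowel merger): rurmarwozerzik → rurmarwozerzek
  rule 6 (vowel merger): rurmarwozerzek → rormarwozerzek
  ⇒ Riviki rormarwozerzek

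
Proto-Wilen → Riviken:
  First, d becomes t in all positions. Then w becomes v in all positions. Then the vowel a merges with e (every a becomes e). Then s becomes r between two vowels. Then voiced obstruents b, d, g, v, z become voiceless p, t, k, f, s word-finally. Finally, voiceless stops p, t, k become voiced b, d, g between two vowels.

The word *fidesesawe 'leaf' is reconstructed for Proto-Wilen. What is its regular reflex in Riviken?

fiderereve

Riviken: *fidesesawe > fitesesawe > fitesesave > fiteseseve > fiterereve > fiderereve  (by unconditioned shift, unconditioned shift, vowel merger, rhotacism, intervocalic voicing)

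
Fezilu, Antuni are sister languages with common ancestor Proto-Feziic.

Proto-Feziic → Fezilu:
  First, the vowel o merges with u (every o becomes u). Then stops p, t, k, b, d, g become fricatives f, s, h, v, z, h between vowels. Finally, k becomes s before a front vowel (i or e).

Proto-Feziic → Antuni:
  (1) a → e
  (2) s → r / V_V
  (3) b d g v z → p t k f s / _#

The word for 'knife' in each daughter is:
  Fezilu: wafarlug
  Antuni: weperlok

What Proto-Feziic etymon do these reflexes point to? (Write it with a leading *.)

Position 8: Fezilu has g, Antuni has k. Fezilu preserves g here (none of its changes turn any other segment into g), so the proto-segment is *g.
Position 2: Fezilu has a, Antuni has e. Fezilu preserves a here (none of its changes turn any other segment into a), so the proto-segment is *a.
Position 4: Fezilu has a, Antuni has e. Fezilu preserves a here (none of its changes turn any other segment into a), so the proto-segment is *a.
Verify the candidate proto-form against each daughter:
Fezilu: start from *waparlog.
  rule 1 (vowel merger): waparlog → waparlug
  rule 2 (intervocalic lenition): waparlug → wafarlug
  rule 3: no change — wafarlug
  ⇒ Fezilu wafarlug
Antuni: start from *waparlog.
  rule 1 (vowel merger): waparlog → weperlog
  rule 2: no change — weperlog
  rule 3 (final devoicing): weperlog → weperlok
  ⇒ Antuni weperlok
No other proto-form is consistent with every reflex, so the reconstruction is *waparlog.

*waparlog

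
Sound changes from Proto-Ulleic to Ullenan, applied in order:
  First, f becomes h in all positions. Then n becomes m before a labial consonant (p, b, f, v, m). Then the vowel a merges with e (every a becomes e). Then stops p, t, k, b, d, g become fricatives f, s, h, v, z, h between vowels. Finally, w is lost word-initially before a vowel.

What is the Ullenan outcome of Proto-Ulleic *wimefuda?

imehuze

Ullenan: start from *wimefuda.
  rule 1 (unconditioned shift): wimefuda → wimehuda
  rule 2: no change — wimehuda
  rule 3 (vowel merger): wimehuda → wimehude
  rule 4 (intervocalic lenition): wimehude → wimehuze
  rule 5 (glide loss): wimehuze → imehuze
  ⇒ Ullenan imehuze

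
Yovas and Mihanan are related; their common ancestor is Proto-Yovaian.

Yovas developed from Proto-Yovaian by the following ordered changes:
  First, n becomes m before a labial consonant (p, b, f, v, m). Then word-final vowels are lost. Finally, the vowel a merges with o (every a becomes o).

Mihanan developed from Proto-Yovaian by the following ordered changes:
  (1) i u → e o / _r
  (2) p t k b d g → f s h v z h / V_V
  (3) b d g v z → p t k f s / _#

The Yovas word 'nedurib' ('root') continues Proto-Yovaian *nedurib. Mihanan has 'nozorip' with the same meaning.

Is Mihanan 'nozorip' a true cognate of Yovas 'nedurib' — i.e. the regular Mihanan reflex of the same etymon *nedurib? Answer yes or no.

Derive the expected Mihanan reflex of *nedurib:
Mihanan: start from *nedurib.
  rule 1 (pre-rhotic lowering): nedurib → nedorib
  rule 2 (intervocalic lenition): nedorib → nezorib
  rule 3 (final devoicing): nezorib → nezorip
  ⇒ Mihanan nezorip
The regular Mihanan reflex would be 'nezorip', but the attested form is 'nozorip'. The correspondence is irregular, so they are not cognates (the Mihanan form has a different source).

no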